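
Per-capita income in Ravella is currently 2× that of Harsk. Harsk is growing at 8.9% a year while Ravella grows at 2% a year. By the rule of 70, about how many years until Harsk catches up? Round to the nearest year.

What matters is the difference: 6.9 pp.
Rule of 70 on the gap: the ratio halves every 70/6.9 ≈ 10.14 years.
A 2× gap closes after 1 halving: 1 × 10.14 ≈ 10 years.

10 years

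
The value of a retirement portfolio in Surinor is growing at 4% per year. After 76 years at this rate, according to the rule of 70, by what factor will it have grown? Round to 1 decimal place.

approximately 20.3 times

Doubles every ≈ 17.50 years (70/4).
76 years is 4.34 doublings; 2^4.34 ≈ 20.3×.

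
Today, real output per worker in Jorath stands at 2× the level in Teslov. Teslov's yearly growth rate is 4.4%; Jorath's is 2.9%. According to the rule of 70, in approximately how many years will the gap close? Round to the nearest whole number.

Teslov gains on Jorath at 4.4% − 2.9% = 1.5 points a year.
At that relative rate the gap halves every 70/1.5 ≈ 46.67 years.
A 2× gap closes after 1 halving: 1 × 46.67 ≈ 47 years.

about 47 years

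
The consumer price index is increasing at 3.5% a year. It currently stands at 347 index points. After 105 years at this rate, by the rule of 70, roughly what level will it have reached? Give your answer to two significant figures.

It doubles every 70/3.5 ≈ 20.00 years, so 105 years is 5.25 doublings.
2^5.25 ≈ 38.05; 347 × 38.05 ≈ 13000 index points.

about 13000 index points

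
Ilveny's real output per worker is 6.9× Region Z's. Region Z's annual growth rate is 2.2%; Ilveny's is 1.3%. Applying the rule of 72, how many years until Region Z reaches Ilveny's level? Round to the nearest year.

What matters is the difference: 0.9 pp.
Rule of 72 on the gap: the ratio halves every 72/0.9 ≈ 80.00 years.
A 6.9× gap takes log₂(6.9) ≈ 2.79 halvings to close: 2.79 × 80.00 ≈ 223 years.

about 223 years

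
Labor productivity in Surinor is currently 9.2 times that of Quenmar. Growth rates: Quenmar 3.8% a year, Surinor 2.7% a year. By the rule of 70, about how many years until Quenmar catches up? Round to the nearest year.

≈ 204 years

What matters is the difference: 1.1 pp.
Rule of 70 on the gap: the ratio halves every 70/1.1 ≈ 63.64 years.
A 9.2 times gap takes log₂(9.2) ≈ 3.20 halvings to close: 3.20 × 63.64 ≈ 204 years.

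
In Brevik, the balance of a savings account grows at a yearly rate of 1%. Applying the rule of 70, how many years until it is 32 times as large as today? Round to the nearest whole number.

One doubling takes 70/1 = 70.00 years.
32 = 2^5, so 5 doublings → 350 years.

around 350 years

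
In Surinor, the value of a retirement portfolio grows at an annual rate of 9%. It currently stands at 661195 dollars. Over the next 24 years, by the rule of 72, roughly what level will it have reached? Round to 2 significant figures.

It doubles every 72/9 ≈ 8.00 years, so 24 years is 3.00 doublings.
2^3.00 ≈ 8.00; 661195 × 8.00 ≈ 5300000 dollars.

5300000 dollars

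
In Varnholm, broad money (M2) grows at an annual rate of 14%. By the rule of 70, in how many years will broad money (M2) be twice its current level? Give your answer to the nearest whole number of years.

At 14%, doubling takes about 70/14 = 5.00 years.

roughly 5 years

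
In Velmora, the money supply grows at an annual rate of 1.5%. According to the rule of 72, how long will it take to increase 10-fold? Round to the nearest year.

≈ 159 years

One doubling takes 72/1.5 = 48.00 years.
10× is log₂ 10 ≈ 3.32 doublings, so ≈ 3.32 × 48.00 = 159 years.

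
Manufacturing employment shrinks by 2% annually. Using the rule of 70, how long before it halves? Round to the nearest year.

Halving time ≈ 70 / 2 = 35.00 → 35 years.

around 35 years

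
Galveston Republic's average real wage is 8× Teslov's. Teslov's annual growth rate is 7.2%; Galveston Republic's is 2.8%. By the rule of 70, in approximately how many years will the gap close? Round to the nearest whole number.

Teslov gains on Galveston Republic at 7.2% − 2.8% = 4.4 points a year.
At that relative rate the gap halves every 70/4.4 ≈ 15.91 years.
An 8× gap closes after 3 halvings: 3 × 15.91 ≈ 48 years.

≈ 48 years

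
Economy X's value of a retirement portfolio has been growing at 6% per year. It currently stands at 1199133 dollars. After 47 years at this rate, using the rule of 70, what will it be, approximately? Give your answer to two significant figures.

Doubling time ≈ 70/6 = 11.67 years.
47 years is 47/11.67 ≈ 4.03 doublings, a factor of 2^4.03 ≈ 16.34.
1199133 × 16.34 ≈ 20000000 dollars.

20000000 dollars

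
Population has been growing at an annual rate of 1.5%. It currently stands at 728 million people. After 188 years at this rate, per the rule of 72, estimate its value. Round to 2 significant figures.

roughly 11000 million people

It doubles every 72/1.5 ≈ 48.00 years, so 188 years is 3.92 doublings.
2^3.92 ≈ 15.14; 728 × 15.14 ≈ 11000 million people.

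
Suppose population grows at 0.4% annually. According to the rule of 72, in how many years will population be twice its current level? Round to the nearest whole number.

about 180 years

72/0.4 ≈ 180.00, so it doubles roughly every 180 years.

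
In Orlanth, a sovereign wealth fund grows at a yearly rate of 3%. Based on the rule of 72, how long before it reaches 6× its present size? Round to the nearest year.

One doubling takes 72/3 = 24.00 years.
Reaching 6× takes log₂(6) ≈ 2.58 doublings.
2.58 × 24.00 ≈ 62 years.

about 62 years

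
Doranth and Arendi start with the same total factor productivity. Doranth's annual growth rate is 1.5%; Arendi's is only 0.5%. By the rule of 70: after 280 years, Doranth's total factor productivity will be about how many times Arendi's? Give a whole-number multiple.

Doranth pulls ahead at 1 pp per year, so the ratio doubles every 70/1 ≈ 70.00 years.
In 280 years that's 4.00 doublings: 2^4.00 ≈ 16.

approximately 16 times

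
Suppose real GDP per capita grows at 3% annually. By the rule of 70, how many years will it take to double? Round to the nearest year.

Doubling time ≈ 70 / 3 = 23.33 years.

≈ 23 years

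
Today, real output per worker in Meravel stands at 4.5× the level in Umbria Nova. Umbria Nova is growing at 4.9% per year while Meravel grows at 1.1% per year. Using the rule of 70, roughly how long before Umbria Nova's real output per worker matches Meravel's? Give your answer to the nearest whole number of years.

around 40 years

Umbria Nova gains on Meravel at 4.9% − 1.1% = 3.8 points a year.
At that relative rate the gap halves every 70/3.8 ≈ 18.42 years.
A 4.5× gap takes log₂(4.5) ≈ 2.17 halvings to close: 2.17 × 18.42 ≈ 40 years.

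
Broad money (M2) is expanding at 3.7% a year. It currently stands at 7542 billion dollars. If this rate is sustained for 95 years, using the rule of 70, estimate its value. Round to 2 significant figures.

about 240000 billion dollars

Doubling time ≈ 70/3.7 = 18.92 years.
95 years is 95/18.92 ≈ 5.02 doublings, a factor of 2^5.02 ≈ 32.45.
7542 × 32.45 ≈ 240000 billion dollars.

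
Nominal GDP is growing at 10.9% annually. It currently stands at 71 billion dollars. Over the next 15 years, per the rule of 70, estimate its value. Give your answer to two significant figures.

about 360 billion dollars

Doubling time ≈ 70/10.9 = 6.42 years.
15 years is 15/6.42 ≈ 2.34 doublings, a factor of 2^2.34 ≈ 5.06.
71 × 5.06 ≈ 360 billion dollars.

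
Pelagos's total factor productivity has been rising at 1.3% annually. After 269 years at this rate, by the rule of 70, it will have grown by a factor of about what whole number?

roughly 32 times

At 1.3% one doubling takes ≈ 53.85 years; 269 years is 5 of them, so ×32.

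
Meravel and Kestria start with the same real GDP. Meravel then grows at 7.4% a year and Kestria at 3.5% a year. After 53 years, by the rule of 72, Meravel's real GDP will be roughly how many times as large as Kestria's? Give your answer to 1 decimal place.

≈ 7.3 times

Only the 3.9-point difference matters.
72/3.9 ≈ 18.46 years per doubling of the ratio; 53 years gives 2.87 doublings, so ≈ 7.3×.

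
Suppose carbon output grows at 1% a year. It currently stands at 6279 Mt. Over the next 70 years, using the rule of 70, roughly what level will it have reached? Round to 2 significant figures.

≈ 13000 Mt

Doubling time ≈ 70/1 = 70.00 years.
70 years is 70/70.00 ≈ 1.00 doublings, a factor of 2^1.00 ≈ 2.00.
6279 × 2.00 ≈ 13000 Mt.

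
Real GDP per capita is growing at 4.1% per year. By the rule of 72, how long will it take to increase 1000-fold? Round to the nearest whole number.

Doubling time ≈ 72/4.1 = 17.56 years.
Reaching 1000× takes log₂(1000) ≈ 9.97 doublings.
9.97 × 17.56 ≈ 175 years.

about 175 years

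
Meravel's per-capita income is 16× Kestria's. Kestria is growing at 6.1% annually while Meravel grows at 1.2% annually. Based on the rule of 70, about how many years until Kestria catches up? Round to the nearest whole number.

about 57 years

What matters is the difference: 4.9 pp.
Rule of 70 on the gap: the ratio halves every 70/4.9 ≈ 14.29 years.
A 16× gap closes after 4 halvings: 4 × 14.29 ≈ 57 years.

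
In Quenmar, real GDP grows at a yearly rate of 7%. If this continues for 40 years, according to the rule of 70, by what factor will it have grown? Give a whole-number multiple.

roughly 16 times

At 7% one doubling takes ≈ 10.00 years; 40 years is 4 of them, so ×16.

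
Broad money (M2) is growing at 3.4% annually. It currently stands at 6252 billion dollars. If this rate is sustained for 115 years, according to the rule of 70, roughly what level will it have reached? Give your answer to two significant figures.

300000 billion dollars

Doubling time ≈ 70/3.4 = 20.59 years.
115 years is 115/20.59 ≈ 5.59 doublings, a factor of 2^5.59 ≈ 48.17.
6252 × 48.17 ≈ 300000 billion dollars.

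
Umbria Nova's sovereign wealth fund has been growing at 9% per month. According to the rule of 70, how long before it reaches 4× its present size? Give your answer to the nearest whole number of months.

Doubling time ≈ 70/9 = 7.78 months.
4× is 2 doublings, so 2 × 7.78 ≈ 16 months.

about 16 months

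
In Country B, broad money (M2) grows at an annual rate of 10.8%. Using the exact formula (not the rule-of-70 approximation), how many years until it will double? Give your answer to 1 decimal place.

t = ln(2) / ln(1 + 0.108) = 0.6931 / 0.102557 ≈ 6.76.

6.8 years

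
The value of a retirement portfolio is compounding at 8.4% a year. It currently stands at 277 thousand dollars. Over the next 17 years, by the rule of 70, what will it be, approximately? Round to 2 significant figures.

approximately 1100 thousand dollars

It doubles every 70/8.4 ≈ 8.33 years, so 17 years is 2.04 doublings.
2^2.04 ≈ 4.11; 277 × 4.11 ≈ 1100 thousand dollars.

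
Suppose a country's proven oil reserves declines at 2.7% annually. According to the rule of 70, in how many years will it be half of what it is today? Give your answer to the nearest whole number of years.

The rule works in reverse for decay: 70/2.7 ≈ 25.93 years to halve.

≈ 26 years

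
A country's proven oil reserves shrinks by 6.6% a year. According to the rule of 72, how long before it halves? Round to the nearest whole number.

around 11 years

The rule works in reverse for decay: 72/6.6 ≈ 10.91 years to halve.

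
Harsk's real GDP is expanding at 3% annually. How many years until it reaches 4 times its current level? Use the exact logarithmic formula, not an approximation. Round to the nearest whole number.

t = ln(4) / ln(1 + 0.03) = 1.3863 / 0.029559 ≈ 46.90.
≈ 47 years.

47 years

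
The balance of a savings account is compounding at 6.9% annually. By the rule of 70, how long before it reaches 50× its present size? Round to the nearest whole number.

approximately 57 years

Doubling time ≈ 70/6.9 = 10.14 years.
50× is log₂ 50 ≈ 5.64 doublings, so ≈ 5.64 × 10.14 = 57 years.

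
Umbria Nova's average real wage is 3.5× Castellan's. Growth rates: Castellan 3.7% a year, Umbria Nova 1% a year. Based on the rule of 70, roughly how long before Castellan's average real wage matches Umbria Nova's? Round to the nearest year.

Castellan gains on Umbria Nova at 3.7% − 1% = 2.7 points a year.
At that relative rate the gap halves every 70/2.7 ≈ 25.93 years.
A 3.5× gap takes log₂(3.5) ≈ 1.81 halvings to close: 1.81 × 25.93 ≈ 47 years.

around 47 years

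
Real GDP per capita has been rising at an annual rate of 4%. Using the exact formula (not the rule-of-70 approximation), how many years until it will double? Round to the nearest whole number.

18 years

t = ln(2) / ln(1 + 0.04) = 0.6931 / 0.039221 ≈ 17.67.
≈ 18 years.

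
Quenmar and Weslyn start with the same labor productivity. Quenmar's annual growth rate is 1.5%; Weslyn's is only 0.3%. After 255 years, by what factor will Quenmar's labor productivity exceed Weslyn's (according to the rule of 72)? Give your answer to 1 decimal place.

about 19.0 times

Only the 1.2-point difference matters.
72/1.2 ≈ 60.00 years per doubling of the ratio; 255 years gives 4.25 doublings, so ≈ 19.0×.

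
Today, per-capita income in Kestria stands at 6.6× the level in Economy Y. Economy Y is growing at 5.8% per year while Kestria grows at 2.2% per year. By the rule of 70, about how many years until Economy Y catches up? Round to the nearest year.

The growth-rate gap is 5.8% − 2.2% = 3.6 percentage points.
So the ratio between them halves every 70/3.6 ≈ 19.44 years.
A 6.6× gap takes log₂(6.6) ≈ 2.72 halvings to close: 2.72 × 19.44 ≈ 53 years.

approximately 53 years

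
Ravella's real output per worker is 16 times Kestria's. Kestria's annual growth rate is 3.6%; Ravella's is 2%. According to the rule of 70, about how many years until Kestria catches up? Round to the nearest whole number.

approximately 175 years

Kestria gains on Ravella at 3.6% − 2% = 1.6 points a year.
At that relative rate the gap halves every 70/1.6 ≈ 43.75 years.
A 16 times gap closes after 4 halvings: 4 × 43.75 ≈ 175 years.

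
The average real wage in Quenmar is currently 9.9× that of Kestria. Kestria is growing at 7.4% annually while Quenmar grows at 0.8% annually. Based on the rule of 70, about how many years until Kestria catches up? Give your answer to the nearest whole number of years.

around 35 years

Kestria gains on Quenmar at 7.4% − 0.8% = 6.6 points a year.
At that relative rate the gap halves every 70/6.6 ≈ 10.61 years.
A 9.9× gap takes log₂(9.9) ≈ 3.31 halvings to close: 3.31 × 10.61 ≈ 35 years.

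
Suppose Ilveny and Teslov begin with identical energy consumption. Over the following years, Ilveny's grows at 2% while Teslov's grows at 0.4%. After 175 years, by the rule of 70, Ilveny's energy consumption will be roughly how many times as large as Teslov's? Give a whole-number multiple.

Only the 1.6-point difference matters.
70/1.6 ≈ 43.75 years per doubling of the ratio; 175 years gives 4.00 doublings, so ≈ 16×.

16 times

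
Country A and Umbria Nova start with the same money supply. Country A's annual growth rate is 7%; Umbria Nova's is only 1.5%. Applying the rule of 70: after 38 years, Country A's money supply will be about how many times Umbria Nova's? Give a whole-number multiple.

8 times

Rate gap = 7% − 1.5% = 5.5 points.
The ratio doubles every 70/5.5 ≈ 12.73 years.
38/12.73 ≈ 2.99 doublings → ratio ≈ 2^2.99 ≈ 8.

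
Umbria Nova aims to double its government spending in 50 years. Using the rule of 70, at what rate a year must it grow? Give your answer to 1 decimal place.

approximately 1.4%

70 / 50 ≈ 1.40, so about 1.4% a year.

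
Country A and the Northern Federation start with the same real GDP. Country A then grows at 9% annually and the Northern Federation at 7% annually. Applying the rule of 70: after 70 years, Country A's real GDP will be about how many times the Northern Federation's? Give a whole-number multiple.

Country A pulls ahead at 2 pp per year, so the ratio doubles every 70/2 ≈ 35.00 years.
In 70 years that's 2.00 doublings: 2^2.00 ≈ 4.

4 times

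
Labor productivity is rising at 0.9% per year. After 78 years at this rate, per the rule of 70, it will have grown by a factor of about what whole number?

approximately 2 times

At 0.9% one doubling takes ≈ 77.78 years; 78 years is 1 of them, so ×2.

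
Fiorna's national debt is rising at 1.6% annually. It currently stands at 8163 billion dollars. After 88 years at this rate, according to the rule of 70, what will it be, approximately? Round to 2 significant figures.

Doubling time ≈ 70/1.6 = 43.75 years.
88 years is 88/43.75 ≈ 2.01 doublings, a factor of 2^2.01 ≈ 4.03.
8163 × 4.03 ≈ 33000 billion dollars.

roughly 33000 billion dollars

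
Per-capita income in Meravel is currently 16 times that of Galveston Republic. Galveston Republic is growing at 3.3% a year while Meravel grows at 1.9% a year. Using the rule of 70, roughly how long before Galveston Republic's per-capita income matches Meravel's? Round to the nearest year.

Galveston Republic gains on Meravel at 3.3% − 1.9% = 1.4 points a year.
At that relative rate the gap halves every 70/1.4 ≈ 50.00 years.
A 16 times gap closes after 4 halvings: 4 × 50.00 ≈ 200 years.

roughly 200 years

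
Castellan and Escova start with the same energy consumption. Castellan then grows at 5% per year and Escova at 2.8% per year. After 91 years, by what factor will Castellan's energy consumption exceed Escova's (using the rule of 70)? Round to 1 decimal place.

Castellan pulls ahead at 2.2 pp per year, so the ratio doubles every 70/2.2 ≈ 31.82 years.
In 91 years that's 2.86 doublings: 2^2.86 ≈ 7.3.

7.3 times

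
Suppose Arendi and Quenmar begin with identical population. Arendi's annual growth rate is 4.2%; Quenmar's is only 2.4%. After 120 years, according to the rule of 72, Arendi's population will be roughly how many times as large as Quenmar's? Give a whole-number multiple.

about 8 times

Rate gap = 4.2% − 2.4% = 1.8 points.
The ratio doubles every 72/1.8 ≈ 40.00 years.
120/40.00 ≈ 3.00 doublings → ratio ≈ 2^3.00 ≈ 8.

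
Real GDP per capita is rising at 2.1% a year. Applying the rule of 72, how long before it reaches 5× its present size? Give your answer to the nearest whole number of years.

about 80 years

One doubling takes 72/2.1 = 34.29 years.
5× is log₂ 5 ≈ 2.32 doublings, so ≈ 2.32 × 34.29 = 80 years.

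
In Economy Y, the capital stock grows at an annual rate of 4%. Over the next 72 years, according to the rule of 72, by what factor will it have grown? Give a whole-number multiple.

72/4 ≈ 18.00 years per doubling.
72 years fits 4 doublings: 2^4 = 16.

approximately 16 times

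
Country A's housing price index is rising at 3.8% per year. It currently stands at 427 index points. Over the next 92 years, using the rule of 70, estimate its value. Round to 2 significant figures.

around 14000 index points

It doubles every 70/3.8 ≈ 18.42 years, so 92 years is 4.99 doublings.
2^4.99 ≈ 31.78; 427 × 31.78 ≈ 14000 index points.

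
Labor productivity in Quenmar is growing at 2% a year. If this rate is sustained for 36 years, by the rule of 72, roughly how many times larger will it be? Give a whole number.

≈ 2 times

Doubling time ≈ 72/2 = 36.00 years.
36/36.00 ≈ 1 doubling, so about 2^1 = 2×.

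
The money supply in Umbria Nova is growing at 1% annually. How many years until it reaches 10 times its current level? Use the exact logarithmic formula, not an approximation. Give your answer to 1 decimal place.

t = ln(10) / ln(1 + 0.01) = 2.3026 / 0.009950 ≈ 231.42.

231.4 years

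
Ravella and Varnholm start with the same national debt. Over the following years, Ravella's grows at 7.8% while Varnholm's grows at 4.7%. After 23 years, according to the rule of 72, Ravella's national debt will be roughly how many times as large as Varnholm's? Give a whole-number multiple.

≈ 2 times

Rate gap = 7.8% − 4.7% = 3.1 points.
The ratio doubles every 72/3.1 ≈ 23.23 years.
23/23.23 ≈ 0.99 doublings → ratio ≈ 2^0.99 ≈ 2.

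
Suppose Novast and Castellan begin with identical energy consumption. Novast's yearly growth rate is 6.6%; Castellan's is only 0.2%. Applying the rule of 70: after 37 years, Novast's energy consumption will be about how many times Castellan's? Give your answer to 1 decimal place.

10.4 times

Only the 6.4-point difference matters.
70/6.4 ≈ 10.94 years per doubling of the ratio; 37 years gives 3.38 doublings, so ≈ 10.4×.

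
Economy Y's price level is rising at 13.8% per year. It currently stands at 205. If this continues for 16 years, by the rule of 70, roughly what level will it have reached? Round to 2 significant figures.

It doubles every 70/13.8 ≈ 5.07 years, so 16 years is 3.16 doublings.
2^3.16 ≈ 8.94; 205 × 8.94 ≈ 1800.

roughly 1800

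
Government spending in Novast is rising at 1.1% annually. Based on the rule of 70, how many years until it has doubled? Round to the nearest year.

approximately 64 years

Doubling time ≈ 70 / 1.1 = 63.64 years.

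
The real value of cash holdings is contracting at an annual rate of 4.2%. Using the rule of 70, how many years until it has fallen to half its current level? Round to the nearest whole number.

Halving time ≈ 70 / 4.2 = 16.67 → 17 years.

≈ 17 years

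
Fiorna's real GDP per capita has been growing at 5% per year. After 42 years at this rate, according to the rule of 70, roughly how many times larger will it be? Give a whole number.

8 times

At 5% one doubling takes ≈ 14.00 years; 42 years is 3 of them, so ×8.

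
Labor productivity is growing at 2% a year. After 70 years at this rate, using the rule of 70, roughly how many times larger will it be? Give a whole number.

Doubling time ≈ 70/2 = 35.00 years.
70/35.00 ≈ 2 doublings, so about 2^2 = 4×.

4 times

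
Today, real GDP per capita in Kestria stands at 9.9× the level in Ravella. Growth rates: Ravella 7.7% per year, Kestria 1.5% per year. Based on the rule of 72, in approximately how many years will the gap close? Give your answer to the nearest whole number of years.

The growth-rate gap is 7.7% − 1.5% = 6.2 percentage points.
So the ratio between them halves every 72/6.2 ≈ 11.61 years.
A 9.9× gap takes log₂(9.9) ≈ 3.31 halvings to close: 3.31 × 11.61 ≈ 38 years.

roughly 38 years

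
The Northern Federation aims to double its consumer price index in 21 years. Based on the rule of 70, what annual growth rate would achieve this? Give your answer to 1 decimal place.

70 / 21 ≈ 3.33, so about 3.3% annually.

around 3.3%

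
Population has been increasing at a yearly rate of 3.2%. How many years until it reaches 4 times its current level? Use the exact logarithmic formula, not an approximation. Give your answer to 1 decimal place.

44.0 years

t = ln(4) / ln(1 + 0.032) = 1.3863 / 0.031499 ≈ 44.01.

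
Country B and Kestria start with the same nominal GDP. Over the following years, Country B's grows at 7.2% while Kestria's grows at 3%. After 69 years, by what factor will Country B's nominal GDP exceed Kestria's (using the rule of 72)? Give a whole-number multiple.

about 16 times

Rate gap = 7.2% − 3% = 4.2 points.
The ratio doubles every 72/4.2 ≈ 17.14 years.
69/17.14 ≈ 4.03 doublings → ratio ≈ 2^4.03 ≈ 16.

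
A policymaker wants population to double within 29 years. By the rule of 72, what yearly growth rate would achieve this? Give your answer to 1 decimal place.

≈ 2.5%

72 / 29 ≈ 2.48, so about 2.5% per year.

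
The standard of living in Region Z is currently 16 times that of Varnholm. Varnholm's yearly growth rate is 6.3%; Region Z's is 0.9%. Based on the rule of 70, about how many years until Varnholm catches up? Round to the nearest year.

Varnholm gains on Region Z at 6.3% − 0.9% = 5.4 points a year.
At that relative rate the gap halves every 70/5.4 ≈ 12.96 years.
A 16 times gap closes after 4 halvings: 4 × 12.96 ≈ 52 years.

approximately 52 years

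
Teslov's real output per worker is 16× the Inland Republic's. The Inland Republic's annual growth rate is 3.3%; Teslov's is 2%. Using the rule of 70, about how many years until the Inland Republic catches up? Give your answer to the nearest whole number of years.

The growth-rate gap is 3.3% − 2% = 1.3 percentage points.
So the ratio between them halves every 70/1.3 ≈ 53.85 years.
A 16× gap closes after 4 halvings: 4 × 53.85 ≈ 215 years.

roughly 215 years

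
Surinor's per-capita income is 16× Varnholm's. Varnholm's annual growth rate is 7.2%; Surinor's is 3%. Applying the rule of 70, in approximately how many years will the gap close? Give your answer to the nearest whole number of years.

What matters is the difference: 4.2 pp.
Rule of 70 on the gap: the ratio halves every 70/4.2 ≈ 16.67 years.
A 16× gap closes after 4 halvings: 4 × 16.67 ≈ 67 years.

around 67 years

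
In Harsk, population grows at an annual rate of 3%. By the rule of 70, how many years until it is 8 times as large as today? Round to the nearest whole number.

One doubling takes 70/3 = 23.33 years.
8× is 3 doublings, so 3 × 23.33 ≈ 70 years.

approximately 70 years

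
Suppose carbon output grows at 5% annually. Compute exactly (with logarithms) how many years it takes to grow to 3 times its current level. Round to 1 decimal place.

22.5 years

t = ln(3) / ln(1 + 0.05) = 1.0986 / 0.048790 ≈ 22.52.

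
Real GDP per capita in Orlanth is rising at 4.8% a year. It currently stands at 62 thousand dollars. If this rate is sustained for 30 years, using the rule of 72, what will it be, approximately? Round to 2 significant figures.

about 250 thousand dollars

Doubling time ≈ 72/4.8 = 15.00 years.
30 years is 30/15.00 ≈ 2.00 doublings, a factor of 2^2.00 ≈ 4.00.
62 × 4.00 ≈ 250 thousand dollars.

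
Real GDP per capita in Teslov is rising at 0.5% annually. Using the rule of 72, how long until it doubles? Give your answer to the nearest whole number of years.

72/0.5 ≈ 144.00, so it doubles roughly every 144 years.

≈ 144 years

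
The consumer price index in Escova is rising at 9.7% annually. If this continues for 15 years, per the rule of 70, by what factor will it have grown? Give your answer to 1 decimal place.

about 4.2 times

Doubles every ≈ 7.22 years (70/9.7).
15 years is 2.08 doublings; 2^2.08 ≈ 4.2×.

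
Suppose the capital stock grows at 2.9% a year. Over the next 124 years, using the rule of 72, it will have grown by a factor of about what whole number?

At 2.9% one doubling takes ≈ 24.83 years; 124 years is 5 of them, so ×32.

roughly 32 times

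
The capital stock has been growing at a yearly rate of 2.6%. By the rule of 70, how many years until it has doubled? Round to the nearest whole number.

roughly 27 years

Doubling time ≈ 70 / 2.6 = 26.92 years.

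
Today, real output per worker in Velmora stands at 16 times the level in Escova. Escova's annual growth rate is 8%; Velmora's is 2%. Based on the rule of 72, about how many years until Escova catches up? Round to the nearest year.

48 years

What matters is the difference: 6 pp.
Rule of 72 on the gap: the ratio halves every 72/6 ≈ 12.00 years.
A 16 times gap closes after 4 halvings: 4 × 12.00 ≈ 48 years.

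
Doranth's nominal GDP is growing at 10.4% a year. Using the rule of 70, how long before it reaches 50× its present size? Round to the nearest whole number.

At 10.4% it doubles every 70/10.4 ≈ 6.73 years.
50× is log₂ 50 ≈ 5.64 doublings, so ≈ 5.64 × 6.73 = 38 years.

roughly 38 years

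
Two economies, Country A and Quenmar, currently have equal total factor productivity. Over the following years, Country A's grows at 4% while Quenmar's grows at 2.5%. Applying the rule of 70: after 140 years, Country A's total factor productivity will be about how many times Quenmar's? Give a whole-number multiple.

Country A pulls ahead at 1.5 pp per year, so the ratio doubles every 70/1.5 ≈ 46.67 years.
In 140 years that's 3.00 doublings: 2^3.00 ≈ 8.

around 8 times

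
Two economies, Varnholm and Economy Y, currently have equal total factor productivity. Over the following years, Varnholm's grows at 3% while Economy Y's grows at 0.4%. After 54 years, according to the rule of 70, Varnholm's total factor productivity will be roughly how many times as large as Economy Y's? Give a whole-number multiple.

about 4 times

Only the 2.6-point difference matters.
70/2.6 ≈ 26.92 years per doubling of the ratio; 54 years gives 2.01 doublings, so ≈ 4×.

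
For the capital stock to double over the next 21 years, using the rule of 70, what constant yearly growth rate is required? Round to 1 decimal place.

roughly 3.3% per year

70 / 21 ≈ 3.33, so about 3.3% per year.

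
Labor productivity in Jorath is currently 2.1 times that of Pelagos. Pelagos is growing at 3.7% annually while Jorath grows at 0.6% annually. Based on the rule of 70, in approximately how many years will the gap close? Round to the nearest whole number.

24 years

The growth-rate gap is 3.7% − 0.6% = 3.1 percentage points.
So the ratio between them halves every 70/3.1 ≈ 22.58 years.
A 2.1 times gap takes log₂(2.1) ≈ 1.07 halvings to close: 1.07 × 22.58 ≈ 24 years.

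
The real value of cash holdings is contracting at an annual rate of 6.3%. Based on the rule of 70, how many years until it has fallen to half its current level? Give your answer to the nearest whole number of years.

Falling at 6.3%, it halves about every 70/6.3 = 11.11 years.

≈ 11 years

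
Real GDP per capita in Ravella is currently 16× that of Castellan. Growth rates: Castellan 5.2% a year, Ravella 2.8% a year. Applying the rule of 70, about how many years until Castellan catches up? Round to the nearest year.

What matters is the difference: 2.4 pp.
Rule of 70 on the gap: the ratio halves every 70/2.4 ≈ 29.17 years.
A 16× gap closes after 4 halvings: 4 × 29.17 ≈ 117 years.

about 117 years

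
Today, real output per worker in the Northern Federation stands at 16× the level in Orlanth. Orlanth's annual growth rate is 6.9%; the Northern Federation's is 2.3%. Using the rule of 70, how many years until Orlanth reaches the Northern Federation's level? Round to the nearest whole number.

approximately 61 years

What matters is the difference: 4.6 pp.
Rule of 70 on the gap: the ratio halves every 70/4.6 ≈ 15.22 years.
A 16× gap closes after 4 halvings: 4 × 15.22 ≈ 61 years.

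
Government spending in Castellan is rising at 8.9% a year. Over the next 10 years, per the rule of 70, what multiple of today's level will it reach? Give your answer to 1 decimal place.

about 2.4 times

Doubling time ≈ 70/8.9 = 7.87 years.
10 years / 7.87 ≈ 1.27 doublings → factor 2^1.27 ≈ 2.4.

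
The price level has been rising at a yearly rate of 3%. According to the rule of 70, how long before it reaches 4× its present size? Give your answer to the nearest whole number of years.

47 years

At 3% it doubles every 70/3 ≈ 23.33 years.
4 = 2^2, so 2 doublings → 47 years.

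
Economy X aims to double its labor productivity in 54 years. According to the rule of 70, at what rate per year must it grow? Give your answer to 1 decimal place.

around 1.3%

70 / 54 ≈ 1.30, so about 1.3% per year.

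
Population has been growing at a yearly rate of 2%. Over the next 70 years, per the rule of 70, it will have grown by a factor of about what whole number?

At 2% one doubling takes ≈ 35.00 years; 70 years is 2 of them, so ×4.

around 4 times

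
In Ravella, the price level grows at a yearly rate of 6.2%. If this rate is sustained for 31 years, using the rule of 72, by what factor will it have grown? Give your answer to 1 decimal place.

Doubles every ≈ 11.61 years (72/6.2).
31 years is 2.67 doublings; 2^2.67 ≈ 6.4×.

about 6.4 times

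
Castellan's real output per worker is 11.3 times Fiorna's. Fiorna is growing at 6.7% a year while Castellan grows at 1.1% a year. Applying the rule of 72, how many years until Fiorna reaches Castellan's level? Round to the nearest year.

around 45 years

What matters is the difference: 5.6 pp.
Rule of 72 on the gap: the ratio halves every 72/5.6 ≈ 12.86 years.
An 11.3 times gap takes log₂(11.3) ≈ 3.50 halvings to close: 3.50 × 12.86 ≈ 45 years.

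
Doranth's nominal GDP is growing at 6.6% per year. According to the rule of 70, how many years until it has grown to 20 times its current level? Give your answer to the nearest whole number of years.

One doubling takes 70/6.6 = 10.61 years.
20× is log₂ 20 ≈ 4.32 doublings, so ≈ 4.32 × 10.61 = 46 years.

approximately 46 years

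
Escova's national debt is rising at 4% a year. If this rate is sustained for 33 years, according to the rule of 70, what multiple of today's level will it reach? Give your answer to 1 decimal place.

Doubling time ≈ 70/4 = 17.50 years.
33 years / 17.50 ≈ 1.89 doublings → factor 2^1.89 ≈ 3.7.

about 3.7 times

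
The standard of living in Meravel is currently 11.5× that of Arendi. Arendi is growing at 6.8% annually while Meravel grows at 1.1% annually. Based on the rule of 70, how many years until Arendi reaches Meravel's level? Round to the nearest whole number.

≈ 43 years

What matters is the difference: 5.7 pp.
Rule of 70 on the gap: the ratio halves every 70/5.7 ≈ 12.28 years.
An 11.5× gap takes log₂(11.5) ≈ 3.52 halvings to close: 3.52 × 12.28 ≈ 43 years.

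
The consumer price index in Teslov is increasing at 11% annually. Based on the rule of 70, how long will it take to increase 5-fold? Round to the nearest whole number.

about 15 years

At 11% it doubles every 70/11 ≈ 6.36 years.
Reaching 5× takes log₂(5) ≈ 2.32 doublings.
2.32 × 6.36 ≈ 15 years.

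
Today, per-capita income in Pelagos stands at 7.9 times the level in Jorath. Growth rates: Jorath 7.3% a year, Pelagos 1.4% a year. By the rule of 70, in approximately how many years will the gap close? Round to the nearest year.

What matters is the difference: 5.9 pp.
Rule of 70 on the gap: the ratio halves every 70/5.9 ≈ 11.86 years.
A 7.9 times gap takes log₂(7.9) ≈ 2.98 halvings to close: 2.98 × 11.86 ≈ 35 years.

around 35 years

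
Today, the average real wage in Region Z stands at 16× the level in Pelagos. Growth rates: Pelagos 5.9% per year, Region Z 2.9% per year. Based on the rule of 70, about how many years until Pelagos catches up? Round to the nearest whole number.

93 years

Pelagos gains on Region Z at 5.9% − 2.9% = 3 points a year.
At that relative rate the gap halves every 70/3 ≈ 23.33 years.
A 16× gap closes after 4 halvings: 4 × 23.33 ≈ 93 years.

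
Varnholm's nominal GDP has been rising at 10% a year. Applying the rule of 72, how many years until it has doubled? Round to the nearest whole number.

roughly 7 years

Doubling time ≈ 72 / 10 = 7.20 years.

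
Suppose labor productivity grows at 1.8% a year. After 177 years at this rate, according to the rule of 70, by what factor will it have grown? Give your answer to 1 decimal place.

Doubles every ≈ 38.89 years (70/1.8).
177 years is 4.55 doublings; 2^4.55 ≈ 23.4×.

approximately 23.4 times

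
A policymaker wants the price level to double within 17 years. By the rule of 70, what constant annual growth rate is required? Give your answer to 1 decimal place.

70 / 17 ≈ 4.12, so about 4.1% annually.

approximately 4.1%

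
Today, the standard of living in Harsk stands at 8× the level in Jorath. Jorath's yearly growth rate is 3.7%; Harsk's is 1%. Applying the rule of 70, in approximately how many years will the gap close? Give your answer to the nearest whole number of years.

approximately 78 years

What matters is the difference: 2.7 pp.
Rule of 70 on the gap: the ratio halves every 70/2.7 ≈ 25.93 years.
An 8× gap closes after 3 halvings: 3 × 25.93 ≈ 78 years.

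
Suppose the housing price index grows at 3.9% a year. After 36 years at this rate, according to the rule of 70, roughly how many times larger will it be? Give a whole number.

≈ 4 times

At 3.9% one doubling takes ≈ 17.95 years; 36 years is 2 of them, so ×4.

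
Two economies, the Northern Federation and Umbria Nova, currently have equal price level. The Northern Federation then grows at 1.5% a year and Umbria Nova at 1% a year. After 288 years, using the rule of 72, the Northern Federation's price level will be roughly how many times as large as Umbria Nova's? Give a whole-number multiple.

Rate gap = 1.5% − 1% = 0.5 points.
The ratio doubles every 72/0.5 ≈ 144.00 years.
288/144.00 ≈ 2.00 doublings → ratio ≈ 2^2.00 ≈ 4.

approximately 4 times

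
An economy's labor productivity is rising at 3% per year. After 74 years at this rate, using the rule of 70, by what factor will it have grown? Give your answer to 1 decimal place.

9.0 times

Doubles every ≈ 23.33 years (70/3).
74 years is 3.17 doublings; 2^3.17 ≈ 9.0×.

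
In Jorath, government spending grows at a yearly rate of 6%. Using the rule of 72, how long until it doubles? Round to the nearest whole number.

roughly 12 years

72/6 ≈ 12.00, so it doubles roughly every 12 years.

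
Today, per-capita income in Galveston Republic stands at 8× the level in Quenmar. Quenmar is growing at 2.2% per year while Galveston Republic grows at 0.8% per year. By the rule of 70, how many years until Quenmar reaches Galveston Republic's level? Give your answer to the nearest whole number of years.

Quenmar gains on Galveston Republic at 2.2% − 0.8% = 1.4 points a year.
At that relative rate the gap halves every 70/1.4 ≈ 50.00 years.
An 8× gap closes after 3 halvings: 3 × 50.00 ≈ 150 years.

around 150 years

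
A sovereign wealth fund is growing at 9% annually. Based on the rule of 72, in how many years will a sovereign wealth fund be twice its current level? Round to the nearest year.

about 8 years

At 9%, doubling takes about 72/9 = 8.00 years.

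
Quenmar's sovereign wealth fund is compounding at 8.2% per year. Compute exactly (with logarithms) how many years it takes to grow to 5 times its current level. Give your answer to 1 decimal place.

t = ln(5) / ln(1 + 0.082) = 1.6094 / 0.078811 ≈ 20.42.

20.4 years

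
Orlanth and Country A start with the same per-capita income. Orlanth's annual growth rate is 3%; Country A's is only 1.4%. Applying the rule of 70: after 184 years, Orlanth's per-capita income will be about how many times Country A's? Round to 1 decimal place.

Only the 1.6-point difference matters.
70/1.6 ≈ 43.75 years per doubling of the ratio; 184 years gives 4.21 doublings, so ≈ 18.5×.

approximately 18.5 times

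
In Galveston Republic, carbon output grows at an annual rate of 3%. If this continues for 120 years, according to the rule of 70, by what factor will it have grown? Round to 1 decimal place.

Doubles every ≈ 23.33 years (70/3).
120 years is 5.14 doublings; 2^5.14 ≈ 35.3×.

roughly 35.3 times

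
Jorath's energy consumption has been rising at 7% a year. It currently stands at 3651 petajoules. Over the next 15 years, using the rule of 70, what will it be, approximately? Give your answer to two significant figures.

≈ 10000 petajoules

It doubles every 70/7 ≈ 10.00 years, so 15 years is 1.50 doublings.
2^1.50 ≈ 2.83; 3651 × 2.83 ≈ 10000 petajoules.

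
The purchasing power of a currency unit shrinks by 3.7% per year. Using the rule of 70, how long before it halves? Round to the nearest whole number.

around 19 years

Halving time ≈ 70 / 3.7 = 18.92 → 19 years.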